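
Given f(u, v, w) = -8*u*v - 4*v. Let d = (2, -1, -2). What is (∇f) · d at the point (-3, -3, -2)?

∂f/∂u = -8*v
∂f/∂v = -8*u - 4
∂f/∂w = 0
∇f at (-3, -3, -2) = (24, 20, 0)
∇f · d = (24)(2) + (20)(-1) + (0)(-2) = 28

28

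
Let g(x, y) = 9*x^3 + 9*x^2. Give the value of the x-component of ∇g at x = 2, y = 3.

144

(∇g)_1 = ∂g/∂x = 27*x^2 + 18*x
At (2, 3): 144.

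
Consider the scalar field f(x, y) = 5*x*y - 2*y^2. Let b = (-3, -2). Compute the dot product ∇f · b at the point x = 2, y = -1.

∂f/∂x = 5*y
∂f/∂y = 5*x - 4*y
∇f at (2, -1) = (-5, 14)
∇f · b = (-5)(-3) + (14)(-2) = -13

-13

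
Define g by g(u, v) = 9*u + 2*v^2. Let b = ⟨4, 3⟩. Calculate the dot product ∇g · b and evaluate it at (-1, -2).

∂g/∂u = 9
∂g/∂v = 4*v
∇g at (-1, -2) = (9, -8)
∇g · b = (9)(4) + (-8)(3) = 12

12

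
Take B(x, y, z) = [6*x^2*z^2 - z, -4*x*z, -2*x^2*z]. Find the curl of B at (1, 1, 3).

(∇×B)₁ = ∂B₃/∂y − ∂B₂/∂z = 4*x
(∇×B)₂ = ∂B₁/∂z − ∂B₃/∂x = 12*x^2*z + 4*x*z - 1
(∇×B)₃ = ∂B₂/∂x − ∂B₁/∂y = -4*z
∇×B = (4*x, 12*x^2*z + 4*x*z - 1, -4*z)
At (1, 1, 3): (4, 47, -12).

(4, 47, -12)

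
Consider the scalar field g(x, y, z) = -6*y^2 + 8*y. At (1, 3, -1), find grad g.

∂g/∂x = 0
∂g/∂y = -12*y + 8
∂g/∂z = 0
∇g = (0, -12*y + 8, 0)
At (1, 3, -1): (0, -28, 0).

(0, -28, 0)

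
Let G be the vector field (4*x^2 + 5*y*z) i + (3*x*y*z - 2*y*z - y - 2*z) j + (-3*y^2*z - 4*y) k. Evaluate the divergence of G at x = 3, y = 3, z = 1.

∂G₁/∂x = 8*x
∂G₂/∂y = 3*x*z - 2*z - 1
∂G₃/∂z = -3*y^2
∇·G = 3*x*z + 8*x - 3*y^2 - 2*z - 1
At (3, 3, 1): 3.

3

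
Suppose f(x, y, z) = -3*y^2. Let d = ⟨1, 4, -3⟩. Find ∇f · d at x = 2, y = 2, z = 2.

-48

∂f/∂x = 0
∂f/∂y = -6*y
∂f/∂z = 0
∇f at (2, 2, 2) = (0, -12, 0)
∇f · d = (0)(1) + (-12)(4) + (0)(-3) = -48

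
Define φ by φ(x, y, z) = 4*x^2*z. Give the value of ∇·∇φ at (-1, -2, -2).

-16

∂²φ/∂x² = 8*z
∂²φ/∂y² = 0
∂²φ/∂z² = 0
∇²φ = 8*z
At (-1, -2, -2): -16.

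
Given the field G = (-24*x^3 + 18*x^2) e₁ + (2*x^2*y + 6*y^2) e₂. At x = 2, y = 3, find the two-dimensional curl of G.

∂G₂/∂x = 4*x*y
∂G₁/∂y = 0
Scalar curl = 4*x*y
At (2, 3): 24.

24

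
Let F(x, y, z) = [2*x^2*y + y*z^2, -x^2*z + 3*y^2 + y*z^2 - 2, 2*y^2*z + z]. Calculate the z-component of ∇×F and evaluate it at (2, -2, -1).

-5

(∇×F)_3 = ∂F₂/∂x − ∂F₁/∂y
= -2*x*z − (2*x^2 + z^2)
= -2*x^2 - 2*x*z - z^2
At (2, -2, -1): -5.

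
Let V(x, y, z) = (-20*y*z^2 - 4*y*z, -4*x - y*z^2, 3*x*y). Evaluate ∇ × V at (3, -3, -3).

(27, -339, 164)

(∇×V)₁ = ∂V₃/∂y − ∂V₂/∂z = 3*x + 2*y*z
(∇×V)₂ = ∂V₁/∂z − ∂V₃/∂x = -40*y*z - 7*y
(∇×V)₃ = ∂V₂/∂x − ∂V₁/∂y = 20*z^2 + 4*z - 4
∇×V = (3*x + 2*y*z, -40*y*z - 7*y, 20*z^2 + 4*z - 4)
At (3, -3, -3): (27, -339, 164).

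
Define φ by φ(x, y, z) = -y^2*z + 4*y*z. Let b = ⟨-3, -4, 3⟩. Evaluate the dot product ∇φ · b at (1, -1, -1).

∂φ/∂x = 0
∂φ/∂y = -2*y*z + 4*z
∂φ/∂z = -y^2 + 4*y
∇φ at (1, -1, -1) = (0, -6, -5)
∇φ · b = (0)(-3) + (-6)(-4) + (-5)(3) = 9

9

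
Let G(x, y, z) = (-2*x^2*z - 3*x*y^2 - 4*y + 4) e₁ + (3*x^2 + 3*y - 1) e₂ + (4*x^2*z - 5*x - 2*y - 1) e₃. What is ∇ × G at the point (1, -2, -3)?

(-2, 27, -2)

(∇×G)₁ = ∂G₃/∂y − ∂G₂/∂z = -2
(∇×G)₂ = ∂G₁/∂z − ∂G₃/∂x = -2*x^2 - 8*x*z + 5
(∇×G)₃ = ∂G₂/∂x − ∂G₁/∂y = 6*x*y + 6*x + 4
∇×G = (-2, -2*x^2 - 8*x*z + 5, 6*x*y + 6*x + 4)
At (1, -2, -3): (-2, 27, -2).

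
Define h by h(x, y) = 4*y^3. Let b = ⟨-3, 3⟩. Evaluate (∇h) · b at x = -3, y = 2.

144

∂h/∂x = 0
∂h/∂y = 12*y^2
∇h at (-3, 2) = (0, 48)
∇h · b = (0)(-3) + (48)(3) = 144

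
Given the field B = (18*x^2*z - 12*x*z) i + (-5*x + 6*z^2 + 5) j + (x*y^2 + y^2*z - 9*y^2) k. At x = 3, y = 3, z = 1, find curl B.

(∇×B)₁ = ∂B₃/∂y − ∂B₂/∂z = 2*x*y + 2*y*z - 18*y - 12*z
(∇×B)₂ = ∂B₁/∂z − ∂B₃/∂x = 18*x^2 - 12*x - y^2
(∇×B)₃ = ∂B₂/∂x − ∂B₁/∂y = -5
∇×B = (2*x*y + 2*y*z - 18*y - 12*z, 18*x^2 - 12*x - y^2, -5)
At (3, 3, 1): (-42, 117, -5).

(-42, 117, -5)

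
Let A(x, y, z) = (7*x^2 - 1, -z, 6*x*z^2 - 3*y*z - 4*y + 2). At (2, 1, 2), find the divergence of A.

∂A₁/∂x = 14*x
∂A₂/∂y = 0
∂A₃/∂z = 12*x*z - 3*y
∇·A = 12*x*z + 14*x - 3*y
At (2, 1, 2): 73.

73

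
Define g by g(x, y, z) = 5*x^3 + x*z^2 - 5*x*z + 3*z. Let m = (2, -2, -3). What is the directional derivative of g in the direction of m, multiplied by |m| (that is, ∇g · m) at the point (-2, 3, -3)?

∂g/∂x = 15*x^2 + z^2 - 5*z
∂g/∂y = 0
∂g/∂z = 2*x*z - 5*x + 3
∇g at (-2, 3, -3) = (84, 0, 25)
∇g · m = (84)(2) + (0)(-2) + (25)(-3) = 93

93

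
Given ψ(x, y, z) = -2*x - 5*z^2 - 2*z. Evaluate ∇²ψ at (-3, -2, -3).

∂²ψ/∂x² = 0
∂²ψ/∂y² = 0
∂²ψ/∂z² = -10
∇²ψ = -10
At (-3, -2, -3): -10.

-10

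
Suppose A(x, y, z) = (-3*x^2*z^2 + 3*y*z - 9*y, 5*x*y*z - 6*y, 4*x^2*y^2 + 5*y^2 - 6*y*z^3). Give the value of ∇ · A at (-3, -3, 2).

∂A₁/∂x = -6*x*z^2
∂A₂/∂y = 5*x*z - 6
∂A₃/∂z = -18*y*z^2
∇·A = -6*x*z^2 + 5*x*z - 18*y*z^2 - 6
At (-3, -3, 2): 252.

252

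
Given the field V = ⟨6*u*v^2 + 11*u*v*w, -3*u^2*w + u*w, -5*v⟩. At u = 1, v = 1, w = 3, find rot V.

(-3, 11, -60)

(∇×V)₁ = ∂V₃/∂v − ∂V₂/∂w = 3*u^2 - u - 5
(∇×V)₂ = ∂V₁/∂w − ∂V₃/∂u = 11*u*v
(∇×V)₃ = ∂V₂/∂u − ∂V₁/∂v = -12*u*v - 17*u*w + w
∇×V = (3*u^2 - u - 5, 11*u*v, -12*u*v - 17*u*w + w)
At (1, 1, 3): (-3, 11, -60).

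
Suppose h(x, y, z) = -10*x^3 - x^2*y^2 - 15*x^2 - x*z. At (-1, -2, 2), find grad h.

∂h/∂x = -30*x^2 - 2*x*y^2 - 30*x - z
∂h/∂y = -2*x^2*y
∂h/∂z = -x
∇h = (-30*x^2 - 2*x*y^2 - 30*x - z, -2*x^2*y, -x)
At (-1, -2, 2): (6, 4, 1).

(6, 4, 1)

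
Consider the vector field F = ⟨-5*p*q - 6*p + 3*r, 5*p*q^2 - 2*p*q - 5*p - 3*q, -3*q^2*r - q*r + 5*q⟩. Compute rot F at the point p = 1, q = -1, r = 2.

(15, 3, 7)

(∇×F)₁ = ∂F₃/∂q − ∂F₂/∂r = -6*q*r - r + 5
(∇×F)₂ = ∂F₁/∂r − ∂F₃/∂p = 3
(∇×F)₃ = ∂F₂/∂p − ∂F₁/∂q = 5*p + 5*q^2 - 2*q - 5
∇×F = (-6*q*r - r + 5, 3, 5*p + 5*q^2 - 2*q - 5)
At (1, -1, 2): (15, 3, 7).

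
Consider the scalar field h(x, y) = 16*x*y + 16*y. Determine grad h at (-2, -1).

(-16, -16)

∂h/∂x = 16*y
∂h/∂y = 16*x + 16
∇h = (16*y, 16*x + 16)
At (-2, -1): (-16, -16).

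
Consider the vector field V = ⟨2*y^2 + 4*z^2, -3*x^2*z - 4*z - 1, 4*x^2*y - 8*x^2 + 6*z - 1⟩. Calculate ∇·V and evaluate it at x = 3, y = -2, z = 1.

∂V₁/∂x = 0
∂V₂/∂y = 0
∂V₃/∂z = 6
∇·V = 6
At (3, -2, 1): 6.

6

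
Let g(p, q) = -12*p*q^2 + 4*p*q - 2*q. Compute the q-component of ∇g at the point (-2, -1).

-58

(∇g)_2 = ∂g/∂q = -24*p*q + 4*p - 2
At (-2, -1): -58.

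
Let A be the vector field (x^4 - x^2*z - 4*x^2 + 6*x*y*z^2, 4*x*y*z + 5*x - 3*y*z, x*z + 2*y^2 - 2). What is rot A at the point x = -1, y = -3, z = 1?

(∇×A)₁ = ∂A₃/∂y − ∂A₂/∂z = -4*x*y + 7*y
(∇×A)₂ = ∂A₁/∂z − ∂A₃/∂x = -x^2 + 12*x*y*z - z
(∇×A)₃ = ∂A₂/∂x − ∂A₁/∂y = -6*x*z^2 + 4*y*z + 5
∇×A = (-4*x*y + 7*y, -x^2 + 12*x*y*z - z, -6*x*z^2 + 4*y*z + 5)
At (-1, -3, 1): (-33, 34, -1).

(-33, 34, -1)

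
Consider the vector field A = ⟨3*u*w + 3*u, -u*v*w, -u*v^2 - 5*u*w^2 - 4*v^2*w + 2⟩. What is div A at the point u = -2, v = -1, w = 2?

∂A₁/∂u = 3*w + 3
∂A₂/∂v = -u*w
∂A₃/∂w = -10*u*w - 4*v^2
∇·A = -11*u*w - 4*v^2 + 3*w + 3
At (-2, -1, 2): 49.

49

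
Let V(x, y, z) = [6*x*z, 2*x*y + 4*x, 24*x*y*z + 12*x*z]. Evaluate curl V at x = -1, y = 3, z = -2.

(∇×V)₁ = ∂V₃/∂y − ∂V₂/∂z = 24*x*z
(∇×V)₂ = ∂V₁/∂z − ∂V₃/∂x = 6*x - 24*y*z - 12*z
(∇×V)₃ = ∂V₂/∂x − ∂V₁/∂y = 2*y + 4
∇×V = (24*x*z, 6*x - 24*y*z - 12*z, 2*y + 4)
At (-1, 3, -2): (48, 162, 10).

(48, 162, 10)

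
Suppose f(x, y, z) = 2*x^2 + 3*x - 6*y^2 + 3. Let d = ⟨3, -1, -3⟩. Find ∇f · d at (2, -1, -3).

∂f/∂x = 4*x + 3
∂f/∂y = -12*y
∂f/∂z = 0
∇f at (2, -1, -3) = (11, 12, 0)
∇f · d = (11)(3) + (12)(-1) + (0)(-3) = 21

21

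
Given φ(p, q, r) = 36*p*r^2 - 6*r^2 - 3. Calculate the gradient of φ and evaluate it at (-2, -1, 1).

(36, 0, -156)

∂φ/∂p = 36*r^2
∂φ/∂q = 0
∂φ/∂r = 72*p*r - 12*r
∇φ = (36*r^2, 0, 72*p*r - 12*r)
At (-2, -1, 1): (36, 0, -156).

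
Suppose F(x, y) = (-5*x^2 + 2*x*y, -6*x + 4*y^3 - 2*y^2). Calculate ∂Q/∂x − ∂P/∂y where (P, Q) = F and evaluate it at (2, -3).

-10

∂F₂/∂x = -6
∂F₁/∂y = 2*x
Scalar curl = -2*x - 6
At (2, -3): -10.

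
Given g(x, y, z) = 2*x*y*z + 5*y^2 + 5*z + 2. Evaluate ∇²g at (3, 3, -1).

10

∂²g/∂x² = 0
∂²g/∂y² = 10
∂²g/∂z² = 0
∇²g = 10
At (3, 3, -1): 10.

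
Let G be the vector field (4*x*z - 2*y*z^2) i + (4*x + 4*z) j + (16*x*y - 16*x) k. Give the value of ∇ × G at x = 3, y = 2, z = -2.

(44, 12, 12)

(∇×G)₁ = ∂G₃/∂y − ∂G₂/∂z = 16*x - 4
(∇×G)₂ = ∂G₁/∂z − ∂G₃/∂x = 4*x - 4*y*z - 16*y + 16
(∇×G)₃ = ∂G₂/∂x − ∂G₁/∂y = 2*z^2 + 4
∇×G = (16*x - 4, 4*x - 4*y*z - 16*y + 16, 2*z^2 + 4)
At (3, 2, -2): (44, 12, 12).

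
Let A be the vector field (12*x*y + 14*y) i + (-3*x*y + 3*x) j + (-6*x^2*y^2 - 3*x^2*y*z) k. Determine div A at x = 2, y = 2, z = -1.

-6

∂A₁/∂x = 12*y
∂A₂/∂y = -3*x
∂A₃/∂z = -3*x^2*y
∇·A = -3*x^2*y - 3*x + 12*y
At (2, 2, -1): -6.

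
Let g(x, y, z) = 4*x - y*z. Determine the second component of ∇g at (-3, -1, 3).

(∇g)_2 = ∂g/∂y = -z
At (-3, -1, 3): -3.

-3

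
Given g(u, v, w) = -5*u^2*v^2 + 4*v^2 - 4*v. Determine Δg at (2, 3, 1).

∂²g/∂u² = -10*v^2
∂²g/∂v² = 2*(-5*u^2 + 4)
∂²g/∂w² = 0
∇²g = -10*u^2 - 10*v^2 + 8
At (2, 3, 1): -122.

-122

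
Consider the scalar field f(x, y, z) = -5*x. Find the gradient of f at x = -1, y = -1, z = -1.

∂f/∂x = -5
∂f/∂y = 0
∂f/∂z = 0
∇f = (-5, 0, 0)
At (-1, -1, -1): (-5, 0, 0).

(-5, 0, 0)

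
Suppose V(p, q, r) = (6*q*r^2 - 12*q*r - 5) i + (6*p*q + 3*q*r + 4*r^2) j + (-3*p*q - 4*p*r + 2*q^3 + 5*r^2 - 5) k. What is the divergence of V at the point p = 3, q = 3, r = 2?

∂V₁/∂p = 0
∂V₂/∂q = 6*p + 3*r
∂V₃/∂r = -4*p + 10*r
∇·V = 2*p + 13*r
At (3, 3, 2): 32.

32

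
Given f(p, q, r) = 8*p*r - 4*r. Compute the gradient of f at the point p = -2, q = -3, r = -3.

∂f/∂p = 8*r
∂f/∂q = 0
∂f/∂r = 8*p - 4
∇f = (8*r, 0, 8*p - 4)
At (-2, -3, -3): (-24, 0, -20).

(-24, 0, -20)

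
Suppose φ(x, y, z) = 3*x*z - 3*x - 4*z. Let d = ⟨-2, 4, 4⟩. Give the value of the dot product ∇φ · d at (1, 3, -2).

14

∂φ/∂x = 3*z - 3
∂φ/∂y = 0
∂φ/∂z = 3*x - 4
∇φ at (1, 3, -2) = (-9, 0, -1)
∇φ · d = (-9)(-2) + (0)(4) + (-1)(4) = 14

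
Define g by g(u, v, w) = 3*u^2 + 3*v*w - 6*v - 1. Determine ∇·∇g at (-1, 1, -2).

6

∂²g/∂u² = 6
∂²g/∂v² = 0
∂²g/∂w² = 0
∇²g = 6
At (-1, 1, -2): 6.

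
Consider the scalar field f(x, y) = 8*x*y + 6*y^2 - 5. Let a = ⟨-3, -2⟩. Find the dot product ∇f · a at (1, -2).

80

∂f/∂x = 8*y
∂f/∂y = 8*x + 12*y
∇f at (1, -2) = (-16, -16)
∇f · a = (-16)(-3) + (-16)(-2) = 80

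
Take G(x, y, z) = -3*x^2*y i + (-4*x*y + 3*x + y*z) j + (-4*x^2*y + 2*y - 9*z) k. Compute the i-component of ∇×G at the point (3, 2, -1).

-36

(∇×G)_1 = ∂G₃/∂y − ∂G₂/∂z
= -4*x^2 + 2 − (y)
= -4*x^2 - y + 2
At (3, 2, -1): -36.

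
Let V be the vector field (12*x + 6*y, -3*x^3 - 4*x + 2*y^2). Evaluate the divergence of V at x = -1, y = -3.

∂V₁/∂x = 12
∂V₂/∂y = 4*y
∇·V = 4*y + 12
At (-1, -3): 0.

0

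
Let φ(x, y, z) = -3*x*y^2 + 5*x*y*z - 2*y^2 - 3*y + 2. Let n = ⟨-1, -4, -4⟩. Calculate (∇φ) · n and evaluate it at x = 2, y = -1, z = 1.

-44

∂φ/∂x = -3*y^2 + 5*y*z
∂φ/∂y = -6*x*y + 5*x*z - 4*y - 3
∂φ/∂z = 5*x*y
∇φ at (2, -1, 1) = (-8, 23, -10)
∇φ · n = (-8)(-1) + (23)(-4) + (-10)(-4) = -44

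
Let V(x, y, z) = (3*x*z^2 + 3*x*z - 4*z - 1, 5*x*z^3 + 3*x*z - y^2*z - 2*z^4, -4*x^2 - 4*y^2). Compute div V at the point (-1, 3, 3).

∂V₁/∂x = 3*z^2 + 3*z
∂V₂/∂y = -2*y*z
∂V₃/∂z = 0
∇·V = -2*y*z + 3*z^2 + 3*z
At (-1, 3, 3): 18.

18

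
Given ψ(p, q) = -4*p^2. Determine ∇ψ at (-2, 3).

∂ψ/∂p = -8*p
∂ψ/∂q = 0
∇ψ = (-8*p, 0)
At (-2, 3): (16, 0).

(16, 0)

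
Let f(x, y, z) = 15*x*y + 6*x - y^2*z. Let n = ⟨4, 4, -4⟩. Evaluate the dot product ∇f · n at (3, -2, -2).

68

∂f/∂x = 15*y + 6
∂f/∂y = 15*x - 2*y*z
∂f/∂z = -y^2
∇f at (3, -2, -2) = (-24, 37, -4)
∇f · n = (-24)(4) + (37)(4) + (-4)(-4) = 68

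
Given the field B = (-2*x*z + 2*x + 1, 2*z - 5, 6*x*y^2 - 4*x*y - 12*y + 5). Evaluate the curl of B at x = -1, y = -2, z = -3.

(∇×B)₁ = ∂B₃/∂y − ∂B₂/∂z = 12*x*y - 4*x - 14
(∇×B)₂ = ∂B₁/∂z − ∂B₃/∂x = -2*x - 6*y^2 + 4*y
(∇×B)₃ = ∂B₂/∂x − ∂B₁/∂y = 0
∇×B = (12*x*y - 4*x - 14, -2*x - 6*y^2 + 4*y, 0)
At (-1, -2, -3): (14, -30, 0).

(14, -30, 0)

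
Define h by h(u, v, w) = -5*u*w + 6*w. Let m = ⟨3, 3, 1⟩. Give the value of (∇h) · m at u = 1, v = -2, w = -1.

∂h/∂u = -5*w
∂h/∂v = 0
∂h/∂w = -5*u + 6
∇h at (1, -2, -1) = (5, 0, 1)
∇h · m = (5)(3) + (0)(3) + (1)(1) = 16

16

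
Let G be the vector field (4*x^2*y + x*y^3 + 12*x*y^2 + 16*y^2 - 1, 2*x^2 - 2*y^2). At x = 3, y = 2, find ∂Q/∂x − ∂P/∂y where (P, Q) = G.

-268

∂G₂/∂x = 4*x
∂G₁/∂y = 4*x^2 + 3*x*y^2 + 24*x*y + 32*y
Scalar curl = -4*x^2 - 3*x*y^2 - 24*x*y + 4*x - 32*y
At (3, 2): -268.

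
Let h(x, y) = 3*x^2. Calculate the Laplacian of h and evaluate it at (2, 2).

∂²h/∂x² = 6
∂²h/∂y² = 0
∇²h = 6
At (2, 2): 6.

6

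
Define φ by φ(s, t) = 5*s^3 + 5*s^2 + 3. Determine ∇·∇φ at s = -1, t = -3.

∂²φ/∂s² = 10*(3*s + 1)
∂²φ/∂t² = 0
∇²φ = 30*s + 10
At (-1, -3): -20.

-20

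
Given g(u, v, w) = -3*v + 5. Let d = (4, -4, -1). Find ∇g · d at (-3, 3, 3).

∂g/∂u = 0
∂g/∂v = -3
∂g/∂w = 0
∇g at (-3, 3, 3) = (0, -3, 0)
∇g · d = (0)(4) + (-3)(-4) + (0)(-1) = 12

12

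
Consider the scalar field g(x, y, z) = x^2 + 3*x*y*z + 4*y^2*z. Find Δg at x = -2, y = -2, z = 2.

18

∂²g/∂x² = 2
∂²g/∂y² = 8*z
∂²g/∂z² = 0
∇²g = 8*z + 2
At (-2, -2, 2): 18.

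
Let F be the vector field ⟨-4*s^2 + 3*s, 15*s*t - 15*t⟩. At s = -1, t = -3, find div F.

∂F₁/∂s = -8*s + 3
∂F₂/∂t = 15*s - 15
∇·F = 7*s - 12
At (-1, -3): -19.

-19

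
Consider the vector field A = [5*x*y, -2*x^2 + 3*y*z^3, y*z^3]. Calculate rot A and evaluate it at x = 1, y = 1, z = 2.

(∇×A)₁ = ∂A₃/∂y − ∂A₂/∂z = -9*y*z^2 + z^3
(∇×A)₂ = ∂A₁/∂z − ∂A₃/∂x = 0
(∇×A)₃ = ∂A₂/∂x − ∂A₁/∂y = -9*x
∇×A = (-9*y*z^2 + z^3, 0, -9*x)
At (1, 1, 2): (-28, 0, -9).

(-28, 0, -9)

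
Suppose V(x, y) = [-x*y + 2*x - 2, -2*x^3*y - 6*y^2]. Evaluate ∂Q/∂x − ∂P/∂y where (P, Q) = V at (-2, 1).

-26

∂V₂/∂x = -6*x^2*y
∂V₁/∂y = -x
Scalar curl = -6*x^2*y + x
At (-2, 1): -26.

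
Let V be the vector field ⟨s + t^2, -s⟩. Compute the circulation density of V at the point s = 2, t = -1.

1

∂V₂/∂s = -1
∂V₁/∂t = 2*t
Scalar curl = -2*t - 1
At (2, -1): 1.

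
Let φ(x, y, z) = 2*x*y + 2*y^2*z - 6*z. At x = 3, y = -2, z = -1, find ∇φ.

∂φ/∂x = 2*y
∂φ/∂y = 2*x + 4*y*z
∂φ/∂z = 2*y^2 - 6
∇φ = (2*y, 2*x + 4*y*z, 2*y^2 - 6)
At (3, -2, -1): (-4, 14, 2).

(-4, 14, 2)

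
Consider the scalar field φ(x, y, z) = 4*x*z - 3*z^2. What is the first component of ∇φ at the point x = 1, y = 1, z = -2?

-8

(∇φ)_1 = ∂φ/∂x = 4*z
At (1, 1, -2): -8.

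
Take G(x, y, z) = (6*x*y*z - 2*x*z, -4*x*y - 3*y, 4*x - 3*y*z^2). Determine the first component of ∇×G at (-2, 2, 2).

-12

(∇×G)_1 = ∂G₃/∂y − ∂G₂/∂z
= -3*z^2 − (0)
= -3*z^2
At (-2, 2, 2): -12.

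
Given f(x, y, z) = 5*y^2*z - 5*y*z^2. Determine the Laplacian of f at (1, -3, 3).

∂²f/∂x² = 0
∂²f/∂y² = 10*z
∂²f/∂z² = -10*y
∇²f = -10*y + 10*z
At (1, -3, 3): 60.

60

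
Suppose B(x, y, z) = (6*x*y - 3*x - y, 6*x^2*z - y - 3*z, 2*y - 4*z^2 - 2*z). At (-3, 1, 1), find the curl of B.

(∇×B)₁ = ∂B₃/∂y − ∂B₂/∂z = -6*x^2 + 5
(∇×B)₂ = ∂B₁/∂z − ∂B₃/∂x = 0
(∇×B)₃ = ∂B₂/∂x − ∂B₁/∂y = 12*x*z - 6*x + 1
∇×B = (-6*x^2 + 5, 0, 12*x*z - 6*x + 1)
At (-3, 1, 1): (-49, 0, -17).

(-49, 0, -17)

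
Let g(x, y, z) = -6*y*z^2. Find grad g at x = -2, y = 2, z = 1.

∂g/∂x = 0
∂g/∂y = -6*z^2
∂g/∂z = -12*y*z
∇g = (0, -6*z^2, -12*y*z)
At (-2, 2, 1): (0, -6, -24).

(0, -6, -24)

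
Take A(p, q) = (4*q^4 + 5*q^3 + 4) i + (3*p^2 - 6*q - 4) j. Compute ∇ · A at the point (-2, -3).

∂A₁/∂p = 0
∂A₂/∂q = -6
∇·A = -6
At (-2, -3): -6.

-6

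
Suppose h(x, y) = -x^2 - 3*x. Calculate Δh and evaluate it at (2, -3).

-2

∂²h/∂x² = -2
∂²h/∂y² = 0
∇²h = -2
At (2, -3): -2.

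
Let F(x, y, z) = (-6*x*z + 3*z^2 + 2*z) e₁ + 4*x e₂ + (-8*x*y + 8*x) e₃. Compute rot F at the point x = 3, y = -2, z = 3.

(∇×F)₁ = ∂F₃/∂y − ∂F₂/∂z = -8*x
(∇×F)₂ = ∂F₁/∂z − ∂F₃/∂x = -6*x + 8*y + 6*z - 6
(∇×F)₃ = ∂F₂/∂x − ∂F₁/∂y = 4
∇×F = (-8*x, -6*x + 8*y + 6*z - 6, 4)
At (3, -2, 3): (-24, -22, 4).

(-24, -22, 4)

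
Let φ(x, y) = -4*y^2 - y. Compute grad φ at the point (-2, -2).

(0, 15)

∂φ/∂x = 0
∂φ/∂y = -8*y - 1
∇φ = (0, -8*y - 1)
At (-2, -2): (0, 15).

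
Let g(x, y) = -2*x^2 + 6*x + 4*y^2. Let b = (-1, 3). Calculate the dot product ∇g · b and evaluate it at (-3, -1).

∂g/∂x = -4*x + 6
∂g/∂y = 8*y
∇g at (-3, -1) = (18, -8)
∇g · b = (18)(-1) + (-8)(3) = -42

-42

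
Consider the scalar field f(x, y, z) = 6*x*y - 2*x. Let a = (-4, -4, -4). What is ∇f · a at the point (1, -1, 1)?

8

∂f/∂x = 6*y - 2
∂f/∂y = 6*x
∂f/∂z = 0
∇f at (1, -1, 1) = (-8, 6, 0)
∇f · a = (-8)(-4) + (6)(-4) + (0)(-4) = 8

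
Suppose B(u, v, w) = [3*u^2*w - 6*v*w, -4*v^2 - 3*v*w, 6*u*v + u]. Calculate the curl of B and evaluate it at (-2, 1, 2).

(-9, -1, 12)

(∇×B)₁ = ∂B₃/∂v − ∂B₂/∂w = 6*u + 3*v
(∇×B)₂ = ∂B₁/∂w − ∂B₃/∂u = 3*u^2 - 12*v - 1
(∇×B)₃ = ∂B₂/∂u − ∂B₁/∂v = 6*w
∇×B = (6*u + 3*v, 3*u^2 - 12*v - 1, 6*w)
At (-2, 1, 2): (-9, -1, 12).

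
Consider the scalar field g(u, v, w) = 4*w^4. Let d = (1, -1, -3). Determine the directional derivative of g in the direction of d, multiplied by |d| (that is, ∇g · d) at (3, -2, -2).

384

∂g/∂u = 0
∂g/∂v = 0
∂g/∂w = 16*w^3
∇g at (3, -2, -2) = (0, 0, -128)
∇g · d = (0)(1) + (0)(-1) + (-128)(-3) = 384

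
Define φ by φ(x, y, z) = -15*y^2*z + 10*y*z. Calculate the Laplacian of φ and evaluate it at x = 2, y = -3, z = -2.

60

∂²φ/∂x² = 0
∂²φ/∂y² = -30*z
∂²φ/∂z² = 0
∇²φ = -30*z
At (2, -3, -2): 60.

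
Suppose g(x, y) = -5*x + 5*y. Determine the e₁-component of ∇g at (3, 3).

(∇g)_1 = ∂g/∂x = -5
At (3, 3): -5.

-5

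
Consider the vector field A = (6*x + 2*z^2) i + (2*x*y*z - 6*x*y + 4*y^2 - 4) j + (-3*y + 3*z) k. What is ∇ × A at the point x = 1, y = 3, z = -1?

(∇×A)₁ = ∂A₃/∂y − ∂A₂/∂z = -2*x*y - 3
(∇×A)₂ = ∂A₁/∂z − ∂A₃/∂x = 4*z
(∇×A)₃ = ∂A₂/∂x − ∂A₁/∂y = 2*y*z - 6*y
∇×A = (-2*x*y - 3, 4*z, 2*y*z - 6*y)
At (1, 3, -1): (-9, -4, -24).

(-9, -4, -24)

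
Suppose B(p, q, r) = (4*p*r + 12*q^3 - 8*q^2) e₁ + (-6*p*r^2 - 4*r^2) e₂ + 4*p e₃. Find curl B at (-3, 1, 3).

(-84, -16, -74)

(∇×B)₁ = ∂B₃/∂q − ∂B₂/∂r = 12*p*r + 8*r
(∇×B)₂ = ∂B₁/∂r − ∂B₃/∂p = 4*p - 4
(∇×B)₃ = ∂B₂/∂p − ∂B₁/∂q = -36*q^2 + 16*q - 6*r^2
∇×B = (12*p*r + 8*r, 4*p - 4, -36*q^2 + 16*q - 6*r^2)
At (-3, 1, 3): (-84, -16, -74).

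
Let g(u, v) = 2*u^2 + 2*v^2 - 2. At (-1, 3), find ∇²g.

∂²g/∂u² = 4
∂²g/∂v² = 4
∇²g = 8
At (-1, 3): 8.

8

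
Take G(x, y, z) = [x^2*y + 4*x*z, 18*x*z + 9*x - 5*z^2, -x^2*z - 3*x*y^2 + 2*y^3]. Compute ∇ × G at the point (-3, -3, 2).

(74, 3, 36)

(∇×G)₁ = ∂G₃/∂y − ∂G₂/∂z = -6*x*y - 18*x + 6*y^2 + 10*z
(∇×G)₂ = ∂G₁/∂z − ∂G₃/∂x = 2*x*z + 4*x + 3*y^2
(∇×G)₃ = ∂G₂/∂x − ∂G₁/∂y = -x^2 + 18*z + 9
∇×G = (-6*x*y - 18*x + 6*y^2 + 10*z, 2*x*z + 4*x + 3*y^2, -x^2 + 18*z + 9)
At (-3, -3, 2): (74, 3, 36).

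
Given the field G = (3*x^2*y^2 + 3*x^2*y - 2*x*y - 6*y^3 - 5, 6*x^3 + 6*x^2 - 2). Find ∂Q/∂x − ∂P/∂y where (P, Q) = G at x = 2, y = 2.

112

∂G₂/∂x = 18*x^2 + 12*x
∂G₁/∂y = 6*x^2*y + 3*x^2 - 2*x - 18*y^2
Scalar curl = -6*x^2*y + 15*x^2 + 14*x + 18*y^2
At (2, 2): 112.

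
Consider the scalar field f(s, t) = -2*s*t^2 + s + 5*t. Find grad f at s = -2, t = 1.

(-1, 13)

∂f/∂s = -2*t^2 + 1
∂f/∂t = -4*s*t + 5
∇f = (-2*t^2 + 1, -4*s*t + 5)
At (-2, 1): (-1, 13).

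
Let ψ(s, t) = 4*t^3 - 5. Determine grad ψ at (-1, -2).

(0, 48)

∂ψ/∂s = 0
∂ψ/∂t = 12*t^2
∇ψ = (0, 12*t^2)
At (-1, -2): (0, 48).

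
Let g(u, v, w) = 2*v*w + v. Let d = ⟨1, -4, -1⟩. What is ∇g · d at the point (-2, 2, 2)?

∂g/∂u = 0
∂g/∂v = 2*w + 1
∂g/∂w = 2*v
∇g at (-2, 2, 2) = (0, 5, 4)
∇g · d = (0)(1) + (5)(-4) + (4)(-1) = -24

-24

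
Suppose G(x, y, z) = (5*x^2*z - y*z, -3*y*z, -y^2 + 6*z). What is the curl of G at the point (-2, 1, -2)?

(∇×G)₁ = ∂G₃/∂y − ∂G₂/∂z = y
(∇×G)₂ = ∂G₁/∂z − ∂G₃/∂x = 5*x^2 - y
(∇×G)₃ = ∂G₂/∂x − ∂G₁/∂y = z
∇×G = (y, 5*x^2 - y, z)
At (-2, 1, -2): (1, 19, -2).

(1, 19, -2)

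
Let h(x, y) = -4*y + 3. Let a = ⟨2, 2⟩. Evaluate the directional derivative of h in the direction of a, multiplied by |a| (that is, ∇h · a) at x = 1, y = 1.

∂h/∂x = 0
∂h/∂y = -4
∇h at (1, 1) = (0, -4)
∇h · a = (0)(2) + (-4)(2) = -8

-8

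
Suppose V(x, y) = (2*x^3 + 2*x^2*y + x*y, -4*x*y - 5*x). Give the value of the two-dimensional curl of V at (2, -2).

-7

∂V₂/∂x = -4*y - 5
∂V₁/∂y = 2*x^2 + x
Scalar curl = -2*x^2 - x - 4*y - 5
At (2, -2): -7.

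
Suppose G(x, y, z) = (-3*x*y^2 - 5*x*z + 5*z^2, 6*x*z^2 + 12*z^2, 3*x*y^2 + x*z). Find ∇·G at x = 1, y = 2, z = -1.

∂G₁/∂x = -3*y^2 - 5*z
∂G₂/∂y = 0
∂G₃/∂z = x
∇·G = x - 3*y^2 - 5*z
At (1, 2, -1): -6.

-6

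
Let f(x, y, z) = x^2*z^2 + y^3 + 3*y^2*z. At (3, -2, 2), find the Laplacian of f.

26

∂²f/∂x² = 2*z^2
∂²f/∂y² = 6*(y + z)
∂²f/∂z² = 2*x^2
∇²f = 2*x^2 + 6*y + 2*z^2 + 6*z
At (3, -2, 2): 26.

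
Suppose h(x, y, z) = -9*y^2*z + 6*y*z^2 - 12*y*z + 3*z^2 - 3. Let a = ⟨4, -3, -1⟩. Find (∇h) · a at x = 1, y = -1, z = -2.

-51

∂h/∂x = 0
∂h/∂y = -18*y*z + 6*z^2 - 12*z
∂h/∂z = -9*y^2 + 12*y*z - 12*y + 6*z
∇h at (1, -1, -2) = (0, 12, 15)
∇h · a = (0)(4) + (12)(-3) + (15)(-1) = -51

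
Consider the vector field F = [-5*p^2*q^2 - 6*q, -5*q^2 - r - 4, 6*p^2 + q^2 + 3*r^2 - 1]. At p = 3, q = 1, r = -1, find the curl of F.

(3, -36, 96)

(∇×F)₁ = ∂F₃/∂q − ∂F₂/∂r = 2*q + 1
(∇×F)₂ = ∂F₁/∂r − ∂F₃/∂p = -12*p
(∇×F)₃ = ∂F₂/∂p − ∂F₁/∂q = 10*p^2*q + 6
∇×F = (2*q + 1, -12*p, 10*p^2*q + 6)
At (3, 1, -1): (3, -36, 96).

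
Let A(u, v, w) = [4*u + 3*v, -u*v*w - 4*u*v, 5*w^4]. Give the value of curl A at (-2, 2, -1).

(∇×A)₁ = ∂A₃/∂v − ∂A₂/∂w = u*v
(∇×A)₂ = ∂A₁/∂w − ∂A₃/∂u = 0
(∇×A)₃ = ∂A₂/∂u − ∂A₁/∂v = -v*w - 4*v - 3
∇×A = (u*v, 0, -v*w - 4*v - 3)
At (-2, 2, -1): (-4, 0, -9).

(-4, 0, -9)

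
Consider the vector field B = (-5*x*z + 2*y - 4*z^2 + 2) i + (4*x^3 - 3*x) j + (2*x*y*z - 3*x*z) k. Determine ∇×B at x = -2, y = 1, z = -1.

(4, 17, 43)

(∇×B)₁ = ∂B₃/∂y − ∂B₂/∂z = 2*x*z
(∇×B)₂ = ∂B₁/∂z − ∂B₃/∂x = -5*x - 2*y*z - 5*z
(∇×B)₃ = ∂B₂/∂x − ∂B₁/∂y = 12*x^2 - 5
∇×B = (2*x*z, -5*x - 2*y*z - 5*z, 12*x^2 - 5)
At (-2, 1, -1): (4, 17, 43).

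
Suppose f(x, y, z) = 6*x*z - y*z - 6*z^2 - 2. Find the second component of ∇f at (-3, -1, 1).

(∇f)_2 = ∂f/∂y = -z
At (-3, -1, 1): -1.

-1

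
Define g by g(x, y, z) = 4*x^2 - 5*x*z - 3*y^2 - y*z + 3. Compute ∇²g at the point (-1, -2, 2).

2

∂²g/∂x² = 8
∂²g/∂y² = -6
∂²g/∂z² = 0
∇²g = 2
At (-1, -2, 2): 2.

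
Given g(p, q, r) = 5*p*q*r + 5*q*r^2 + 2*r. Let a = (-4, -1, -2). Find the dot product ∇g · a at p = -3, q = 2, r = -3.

206

∂g/∂p = 5*q*r
∂g/∂q = 5*p*r + 5*r^2
∂g/∂r = 5*p*q + 10*q*r + 2
∇g at (-3, 2, -3) = (-30, 90, -88)
∇g · a = (-30)(-4) + (90)(-1) + (-88)(-2) = 206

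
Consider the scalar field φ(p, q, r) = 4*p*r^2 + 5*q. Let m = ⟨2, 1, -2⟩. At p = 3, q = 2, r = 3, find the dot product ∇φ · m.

-67

∂φ/∂p = 4*r^2
∂φ/∂q = 5
∂φ/∂r = 8*p*r
∇φ at (3, 2, 3) = (36, 5, 72)
∇φ · m = (36)(2) + (5)(1) + (72)(-2) = -67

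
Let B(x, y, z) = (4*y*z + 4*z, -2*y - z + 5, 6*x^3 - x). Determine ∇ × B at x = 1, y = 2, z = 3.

(1, -5, -12)

(∇×B)₁ = ∂B₃/∂y − ∂B₂/∂z = 1
(∇×B)₂ = ∂B₁/∂z − ∂B₃/∂x = -18*x^2 + 4*y + 5
(∇×B)₃ = ∂B₂/∂x − ∂B₁/∂y = -4*z
∇×B = (1, -18*x^2 + 4*y + 5, -4*z)
At (1, 2, 3): (1, -5, -12).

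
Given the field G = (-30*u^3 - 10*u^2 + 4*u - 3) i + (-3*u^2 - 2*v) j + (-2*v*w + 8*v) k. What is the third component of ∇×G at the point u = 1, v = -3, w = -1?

(∇×G)_3 = ∂G₂/∂u − ∂G₁/∂v
= -6*u − (0)
= -6*u
At (1, -3, -1): -6.

-6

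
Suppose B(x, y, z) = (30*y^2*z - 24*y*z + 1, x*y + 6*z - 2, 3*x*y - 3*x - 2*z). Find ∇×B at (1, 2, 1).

(-3, 69, -94)

(∇×B)₁ = ∂B₃/∂y − ∂B₂/∂z = 3*x - 6
(∇×B)₂ = ∂B₁/∂z − ∂B₃/∂x = 30*y^2 - 27*y + 3
(∇×B)₃ = ∂B₂/∂x − ∂B₁/∂y = -60*y*z + y + 24*z
∇×B = (3*x - 6, 30*y^2 - 27*y + 3, -60*y*z + y + 24*z)
At (1, 2, 1): (-3, 69, -94).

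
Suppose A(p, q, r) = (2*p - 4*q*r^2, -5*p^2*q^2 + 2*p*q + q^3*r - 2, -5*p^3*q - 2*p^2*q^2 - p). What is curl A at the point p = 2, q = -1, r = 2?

(-23, -35, -6)

(∇×A)₁ = ∂A₃/∂q − ∂A₂/∂r = -5*p^3 - 4*p^2*q - q^3
(∇×A)₂ = ∂A₁/∂r − ∂A₃/∂p = 15*p^2*q + 4*p*q^2 - 8*q*r + 1
(∇×A)₃ = ∂A₂/∂p − ∂A₁/∂q = -10*p*q^2 + 2*q + 4*r^2
∇×A = (-5*p^3 - 4*p^2*q - q^3, 15*p^2*q + 4*p*q^2 - 8*q*r + 1, -10*p*q^2 + 2*q + 4*r^2)
At (2, -1, 2): (-23, -35, -6).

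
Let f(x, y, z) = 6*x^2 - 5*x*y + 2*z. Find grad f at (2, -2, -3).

(34, -10, 2)

∂f/∂x = 12*x - 5*y
∂f/∂y = -5*x
∂f/∂z = 2
∇f = (12*x - 5*y, -5*x, 2)
At (2, -2, -3): (34, -10, 2).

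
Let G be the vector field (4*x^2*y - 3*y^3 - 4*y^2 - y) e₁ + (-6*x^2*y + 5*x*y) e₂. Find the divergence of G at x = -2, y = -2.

∂G₁/∂x = 8*x*y
∂G₂/∂y = -6*x^2 + 5*x
∇·G = -6*x^2 + 8*x*y + 5*x
At (-2, -2): -2.

-2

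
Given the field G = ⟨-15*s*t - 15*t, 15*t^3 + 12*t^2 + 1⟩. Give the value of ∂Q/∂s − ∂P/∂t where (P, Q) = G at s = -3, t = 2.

-30

∂G₂/∂s = 0
∂G₁/∂t = -15*s - 15
Scalar curl = 15*s + 15
At (-3, 2): -30.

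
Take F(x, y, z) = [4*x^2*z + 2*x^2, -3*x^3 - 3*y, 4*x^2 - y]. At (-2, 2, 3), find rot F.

(∇×F)₁ = ∂F₃/∂y − ∂F₂/∂z = -1
(∇×F)₂ = ∂F₁/∂z − ∂F₃/∂x = 4*x^2 - 8*x
(∇×F)₃ = ∂F₂/∂x − ∂F₁/∂y = -9*x^2
∇×F = (-1, 4*x^2 - 8*x, -9*x^2)
At (-2, 2, 3): (-1, 32, -36).

(-1, 32, -36)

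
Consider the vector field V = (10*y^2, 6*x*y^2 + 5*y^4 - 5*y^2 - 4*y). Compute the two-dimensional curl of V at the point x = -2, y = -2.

∂V₂/∂x = 6*y^2
∂V₁/∂y = 20*y
Scalar curl = 6*y^2 - 20*y
At (-2, -2): 64.

64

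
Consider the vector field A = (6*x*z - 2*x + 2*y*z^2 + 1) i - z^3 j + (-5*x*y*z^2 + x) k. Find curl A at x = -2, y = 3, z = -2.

(52, 23, -8)

(∇×A)₁ = ∂A₃/∂y − ∂A₂/∂z = -5*x*z^2 + 3*z^2
(∇×A)₂ = ∂A₁/∂z − ∂A₃/∂x = 6*x + 5*y*z^2 + 4*y*z - 1
(∇×A)₃ = ∂A₂/∂x − ∂A₁/∂y = -2*z^2
∇×A = (-5*x*z^2 + 3*z^2, 6*x + 5*y*z^2 + 4*y*z - 1, -2*z^2)
At (-2, 3, -2): (52, 23, -8).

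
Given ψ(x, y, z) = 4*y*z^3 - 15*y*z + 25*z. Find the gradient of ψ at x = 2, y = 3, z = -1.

(0, 11, 16)

∂ψ/∂x = 0
∂ψ/∂y = 4*z^3 - 15*z
∂ψ/∂z = 12*y*z^2 - 15*y + 25
∇ψ = (0, 4*z^3 - 15*z, 12*y*z^2 - 15*y + 25)
At (2, 3, -1): (0, 11, 16).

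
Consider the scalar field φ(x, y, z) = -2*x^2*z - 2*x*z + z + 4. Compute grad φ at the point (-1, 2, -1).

(-2, 0, 1)

∂φ/∂x = -4*x*z - 2*z
∂φ/∂y = 0
∂φ/∂z = -2*x^2 - 2*x + 1
∇φ = (-4*x*z - 2*z, 0, -2*x^2 - 2*x + 1)
At (-1, 2, -1): (-2, 0, 1).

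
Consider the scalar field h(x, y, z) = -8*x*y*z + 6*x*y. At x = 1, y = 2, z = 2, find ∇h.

∂h/∂x = -8*y*z + 6*y
∂h/∂y = -8*x*z + 6*x
∂h/∂z = -8*x*y
∇h = (-8*y*z + 6*y, -8*x*z + 6*x, -8*x*y)
At (1, 2, 2): (-20, -10, -16).

(-20, -10, -16)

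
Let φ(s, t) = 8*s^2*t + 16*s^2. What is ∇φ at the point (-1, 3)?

(-80, 8)

∂φ/∂s = 16*s*t + 32*s
∂φ/∂t = 8*s^2
∇φ = (16*s*t + 32*s, 8*s^2)
At (-1, 3): (-80, 8).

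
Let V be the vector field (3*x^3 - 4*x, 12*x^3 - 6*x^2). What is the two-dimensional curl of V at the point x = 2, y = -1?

120

∂V₂/∂x = 36*x^2 - 12*x
∂V₁/∂y = 0
Scalar curl = 36*x^2 - 12*x
At (2, -1): 120.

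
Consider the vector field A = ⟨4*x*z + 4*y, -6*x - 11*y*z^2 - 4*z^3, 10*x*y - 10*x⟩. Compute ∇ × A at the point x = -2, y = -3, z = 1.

(∇×A)₁ = ∂A₃/∂y − ∂A₂/∂z = 10*x + 22*y*z + 12*z^2
(∇×A)₂ = ∂A₁/∂z − ∂A₃/∂x = 4*x - 10*y + 10
(∇×A)₃ = ∂A₂/∂x − ∂A₁/∂y = -10
∇×A = (10*x + 22*y*z + 12*z^2, 4*x - 10*y + 10, -10)
At (-2, -3, 1): (-74, 32, -10).

(-74, 32, -10)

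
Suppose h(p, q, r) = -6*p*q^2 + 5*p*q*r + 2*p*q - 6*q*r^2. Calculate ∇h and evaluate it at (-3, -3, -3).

(-15, -123, -63)

∂h/∂p = -6*q^2 + 5*q*r + 2*q
∂h/∂q = -12*p*q + 5*p*r + 2*p - 6*r^2
∂h/∂r = 5*p*q - 12*q*r
∇h = (-6*q^2 + 5*q*r + 2*q, -12*p*q + 5*p*r + 2*p - 6*r^2, 5*p*q - 12*q*r)
At (-3, -3, -3): (-15, -123, -63).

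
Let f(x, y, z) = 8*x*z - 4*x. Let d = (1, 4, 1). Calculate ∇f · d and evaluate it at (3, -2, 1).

28

∂f/∂x = 8*z - 4
∂f/∂y = 0
∂f/∂z = 8*x
∇f at (3, -2, 1) = (4, 0, 24)
∇f · d = (4)(1) + (0)(4) + (24)(1) = 28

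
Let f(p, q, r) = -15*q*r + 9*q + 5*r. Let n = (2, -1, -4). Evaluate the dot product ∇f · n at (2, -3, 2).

∂f/∂p = 0
∂f/∂q = -15*r + 9
∂f/∂r = -15*q + 5
∇f at (2, -3, 2) = (0, -21, 50)
∇f · n = (0)(2) + (-21)(-1) + (50)(-4) = -179

-179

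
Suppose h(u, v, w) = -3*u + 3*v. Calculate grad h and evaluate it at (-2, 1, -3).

(-3, 3, 0)

∂h/∂u = -3
∂h/∂v = 3
∂h/∂w = 0
∇h = (-3, 3, 0)
At (-2, 1, -3): (-3, 3, 0).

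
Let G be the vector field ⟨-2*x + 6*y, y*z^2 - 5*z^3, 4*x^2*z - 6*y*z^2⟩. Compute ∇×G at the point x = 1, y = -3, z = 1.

(15, -8, -6)

(∇×G)₁ = ∂G₃/∂y − ∂G₂/∂z = -2*y*z + 9*z^2
(∇×G)₂ = ∂G₁/∂z − ∂G₃/∂x = -8*x*z
(∇×G)₃ = ∂G₂/∂x − ∂G₁/∂y = -6
∇×G = (-2*y*z + 9*z^2, -8*x*z, -6)
At (1, -3, 1): (15, -8, -6).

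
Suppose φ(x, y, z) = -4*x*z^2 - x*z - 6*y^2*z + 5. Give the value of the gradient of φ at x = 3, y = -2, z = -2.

∂φ/∂x = -4*z^2 - z
∂φ/∂y = -12*y*z
∂φ/∂z = -8*x*z - x - 6*y^2
∇φ = (-4*z^2 - z, -12*y*z, -8*x*z - x - 6*y^2)
At (3, -2, -2): (-14, -48, 21).

(-14, -48, 21)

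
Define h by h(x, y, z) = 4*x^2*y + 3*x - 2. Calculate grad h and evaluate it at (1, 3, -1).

∂h/∂x = 8*x*y + 3
∂h/∂y = 4*x^2
∂h/∂z = 0
∇h = (8*x*y + 3, 4*x^2, 0)
At (1, 3, -1): (27, 4, 0).

(27, 4, 0)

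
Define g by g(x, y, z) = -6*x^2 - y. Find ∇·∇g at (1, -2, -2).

∂²g/∂x² = -12
∂²g/∂y² = 0
∂²g/∂z² = 0
∇²g = -12
At (1, -2, -2): -12.

-12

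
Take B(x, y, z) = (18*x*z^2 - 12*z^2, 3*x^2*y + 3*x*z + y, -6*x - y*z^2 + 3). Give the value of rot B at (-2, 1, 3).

(-3, -282, -3)

(∇×B)₁ = ∂B₃/∂y − ∂B₂/∂z = -3*x - z^2
(∇×B)₂ = ∂B₁/∂z − ∂B₃/∂x = 36*x*z - 24*z + 6
(∇×B)₃ = ∂B₂/∂x − ∂B₁/∂y = 6*x*y + 3*z
∇×B = (-3*x - z^2, 36*x*z - 24*z + 6, 6*x*y + 3*z)
At (-2, 1, 3): (-3, -282, -3).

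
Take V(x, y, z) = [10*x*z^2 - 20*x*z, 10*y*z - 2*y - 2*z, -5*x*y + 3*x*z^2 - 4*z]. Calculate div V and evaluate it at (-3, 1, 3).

∂V₁/∂x = 10*z^2 - 20*z
∂V₂/∂y = 10*z - 2
∂V₃/∂z = 6*x*z - 4
∇·V = 6*x*z + 10*z^2 - 10*z - 6
At (-3, 1, 3): 0.

0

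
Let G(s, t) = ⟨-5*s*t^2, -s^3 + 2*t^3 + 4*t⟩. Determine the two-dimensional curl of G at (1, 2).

∂G₂/∂s = -3*s^2
∂G₁/∂t = -10*s*t
Scalar curl = -3*s^2 + 10*s*t
At (1, 2): 17.

17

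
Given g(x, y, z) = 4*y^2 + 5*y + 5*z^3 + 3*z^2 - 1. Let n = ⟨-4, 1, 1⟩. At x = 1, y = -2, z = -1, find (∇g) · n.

∂g/∂x = 0
∂g/∂y = 8*y + 5
∂g/∂z = 15*z^2 + 6*z
∇g at (1, -2, -1) = (0, -11, 9)
∇g · n = (0)(-4) + (-11)(1) + (9)(1) = -2

-2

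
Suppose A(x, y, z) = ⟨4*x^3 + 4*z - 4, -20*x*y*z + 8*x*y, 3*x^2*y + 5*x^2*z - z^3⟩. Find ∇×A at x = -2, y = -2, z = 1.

(∇×A)₁ = ∂A₃/∂y − ∂A₂/∂z = 3*x^2 + 20*x*y
(∇×A)₂ = ∂A₁/∂z − ∂A₃/∂x = -6*x*y - 10*x*z + 4
(∇×A)₃ = ∂A₂/∂x − ∂A₁/∂y = -20*y*z + 8*y
∇×A = (3*x^2 + 20*x*y, -6*x*y - 10*x*z + 4, -20*y*z + 8*y)
At (-2, -2, 1): (92, 0, 24).

(92, 0, 24)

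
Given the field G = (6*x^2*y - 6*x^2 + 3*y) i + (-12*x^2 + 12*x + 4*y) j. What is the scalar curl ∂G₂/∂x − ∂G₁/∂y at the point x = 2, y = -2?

-63

∂G₂/∂x = -24*x + 12
∂G₁/∂y = 6*x^2 + 3
Scalar curl = -6*x^2 - 24*x + 9
At (2, -2): -63.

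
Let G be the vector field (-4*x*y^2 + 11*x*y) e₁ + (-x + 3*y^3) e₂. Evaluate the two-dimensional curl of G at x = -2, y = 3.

∂G₂/∂x = -1
∂G₁/∂y = -8*x*y + 11*x
Scalar curl = 8*x*y - 11*x - 1
At (-2, 3): -27.

-27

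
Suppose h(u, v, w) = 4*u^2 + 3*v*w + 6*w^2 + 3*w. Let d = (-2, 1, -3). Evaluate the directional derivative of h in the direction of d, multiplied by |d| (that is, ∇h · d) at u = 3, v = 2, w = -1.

∂h/∂u = 8*u
∂h/∂v = 3*w
∂h/∂w = 3*v + 12*w + 3
∇h at (3, 2, -1) = (24, -3, -3)
∇h · d = (24)(-2) + (-3)(1) + (-3)(-3) = -42

-42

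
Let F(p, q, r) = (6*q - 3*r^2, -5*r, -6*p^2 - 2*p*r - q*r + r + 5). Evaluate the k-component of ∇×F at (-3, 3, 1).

(∇×F)_3 = ∂F₂/∂p − ∂F₁/∂q
= 0 − (6)
= -6
At (-3, 3, 1): -6.

-6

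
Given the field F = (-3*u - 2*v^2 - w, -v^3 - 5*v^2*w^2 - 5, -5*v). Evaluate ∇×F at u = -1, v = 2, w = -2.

(-85, -1, 8)

(∇×F)₁ = ∂F₃/∂v − ∂F₂/∂w = 10*v^2*w - 5
(∇×F)₂ = ∂F₁/∂w − ∂F₃/∂u = -1
(∇×F)₃ = ∂F₂/∂u − ∂F₁/∂v = 4*v
∇×F = (10*v^2*w - 5, -1, 4*v)
At (-1, 2, -2): (-85, -1, 8).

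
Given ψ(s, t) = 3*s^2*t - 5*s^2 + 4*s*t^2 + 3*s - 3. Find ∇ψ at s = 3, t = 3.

∂ψ/∂s = 6*s*t - 10*s + 4*t^2 + 3
∂ψ/∂t = 3*s^2 + 8*s*t
∇ψ = (6*s*t - 10*s + 4*t^2 + 3, 3*s^2 + 8*s*t)
At (3, 3): (63, 99).

(63, 99)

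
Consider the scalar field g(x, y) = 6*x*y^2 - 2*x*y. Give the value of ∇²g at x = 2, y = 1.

24

∂²g/∂x² = 0
∂²g/∂y² = 12*x
∇²g = 12*x
At (2, 1): 24.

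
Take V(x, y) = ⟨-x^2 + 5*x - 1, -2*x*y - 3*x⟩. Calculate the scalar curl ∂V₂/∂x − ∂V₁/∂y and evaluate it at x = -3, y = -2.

1

∂V₂/∂x = -2*y - 3
∂V₁/∂y = 0
Scalar curl = -2*y - 3
At (-3, -2): 1.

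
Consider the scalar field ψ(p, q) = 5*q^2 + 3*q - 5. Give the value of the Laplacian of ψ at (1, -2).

∂²ψ/∂p² = 0
∂²ψ/∂q² = 10
∇²ψ = 10
At (1, -2): 10.

10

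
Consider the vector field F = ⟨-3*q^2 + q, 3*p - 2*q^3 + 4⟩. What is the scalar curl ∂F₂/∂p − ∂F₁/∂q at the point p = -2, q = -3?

-16

∂F₂/∂p = 3
∂F₁/∂q = -6*q + 1
Scalar curl = 6*q + 2
At (-2, -3): -16.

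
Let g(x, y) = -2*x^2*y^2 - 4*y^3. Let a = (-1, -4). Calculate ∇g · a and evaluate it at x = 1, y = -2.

176

∂g/∂x = -4*x*y^2
∂g/∂y = -4*x^2*y - 12*y^2
∇g at (1, -2) = (-16, -40)
∇g · a = (-16)(-1) + (-40)(-4) = 176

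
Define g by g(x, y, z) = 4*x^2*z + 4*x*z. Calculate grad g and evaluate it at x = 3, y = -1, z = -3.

(-84, 0, 48)

∂g/∂x = 8*x*z + 4*z
∂g/∂y = 0
∂g/∂z = 4*x^2 + 4*x
∇g = (8*x*z + 4*z, 0, 4*x^2 + 4*x)
At (3, -1, -3): (-84, 0, 48).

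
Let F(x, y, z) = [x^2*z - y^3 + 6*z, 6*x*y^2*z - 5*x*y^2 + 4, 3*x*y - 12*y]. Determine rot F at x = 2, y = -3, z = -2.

(-114, 19, -126)

(∇×F)₁ = ∂F₃/∂y − ∂F₂/∂z = -6*x*y^2 + 3*x - 12
(∇×F)₂ = ∂F₁/∂z − ∂F₃/∂x = x^2 - 3*y + 6
(∇×F)₃ = ∂F₂/∂x − ∂F₁/∂y = 6*y^2*z - 2*y^2
∇×F = (-6*x*y^2 + 3*x - 12, x^2 - 3*y + 6, 6*y^2*z - 2*y^2)
At (2, -3, -2): (-114, 19, -126).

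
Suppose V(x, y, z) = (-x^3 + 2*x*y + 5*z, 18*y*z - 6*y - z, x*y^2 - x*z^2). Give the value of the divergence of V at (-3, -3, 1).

∂V₁/∂x = -3*x^2 + 2*y
∂V₂/∂y = 18*z - 6
∂V₃/∂z = -2*x*z
∇·V = -3*x^2 - 2*x*z + 2*y + 18*z - 6
At (-3, -3, 1): -15.

-15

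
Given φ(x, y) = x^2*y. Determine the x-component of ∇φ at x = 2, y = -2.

-8

(∇φ)_1 = ∂φ/∂x = 2*x*y
At (2, -2): -8.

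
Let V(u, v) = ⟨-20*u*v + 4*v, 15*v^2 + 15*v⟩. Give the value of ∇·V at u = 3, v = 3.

∂V₁/∂u = -20*v
∂V₂/∂v = 30*v + 15
∇·V = 10*v + 15
At (3, 3): 45.

45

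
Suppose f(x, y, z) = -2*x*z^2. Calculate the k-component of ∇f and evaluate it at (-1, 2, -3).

-12

(∇f)_3 = ∂f/∂z = -4*x*z
At (-1, 2, -3): -12.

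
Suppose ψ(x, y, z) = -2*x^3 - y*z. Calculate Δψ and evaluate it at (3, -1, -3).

∂²ψ/∂x² = -12*x
∂²ψ/∂y² = 0
∂²ψ/∂z² = 0
∇²ψ = -12*x
At (3, -1, -3): -36.

-36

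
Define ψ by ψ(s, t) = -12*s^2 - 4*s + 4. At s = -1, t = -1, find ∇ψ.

∂ψ/∂s = -24*s - 4
∂ψ/∂t = 0
∇ψ = (-24*s - 4, 0)
At (-1, -1): (20, 0).

(20, 0)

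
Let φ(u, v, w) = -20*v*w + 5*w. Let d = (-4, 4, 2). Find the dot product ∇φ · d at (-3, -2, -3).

330

∂φ/∂u = 0
∂φ/∂v = -20*w
∂φ/∂w = -20*v + 5
∇φ at (-3, -2, -3) = (0, 60, 45)
∇φ · d = (0)(-4) + (60)(4) + (45)(2) = 330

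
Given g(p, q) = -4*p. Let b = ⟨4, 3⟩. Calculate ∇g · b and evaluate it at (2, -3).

∂g/∂p = -4
∂g/∂q = 0
∇g at (2, -3) = (-4, 0)
∇g · b = (-4)(4) + (0)(3) = -16

-16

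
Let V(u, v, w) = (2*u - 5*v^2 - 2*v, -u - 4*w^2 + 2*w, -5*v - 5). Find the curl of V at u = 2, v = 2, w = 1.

(∇×V)₁ = ∂V₃/∂v − ∂V₂/∂w = 8*w - 7
(∇×V)₂ = ∂V₁/∂w − ∂V₃/∂u = 0
(∇×V)₃ = ∂V₂/∂u − ∂V₁/∂v = 10*v + 1
∇×V = (8*w - 7, 0, 10*v + 1)
At (2, 2, 1): (1, 0, 21).

(1, 0, 21)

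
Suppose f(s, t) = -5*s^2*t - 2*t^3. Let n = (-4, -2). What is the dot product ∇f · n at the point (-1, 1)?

∂f/∂s = -10*s*t
∂f/∂t = -5*s^2 - 6*t^2
∇f at (-1, 1) = (10, -11)
∇f · n = (10)(-4) + (-11)(-2) = -18

-18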